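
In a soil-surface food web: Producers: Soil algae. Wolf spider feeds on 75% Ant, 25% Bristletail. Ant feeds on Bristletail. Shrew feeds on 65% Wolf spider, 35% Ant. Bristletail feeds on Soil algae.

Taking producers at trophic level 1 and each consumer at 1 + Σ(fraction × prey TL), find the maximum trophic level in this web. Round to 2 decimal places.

4.49

Bristletail: 1 + 1 = 2
Ant: 1 + 2 = 3
Wolf spider: 1 + (0.75×3 + 0.25×2) = 3.75
Shrew: 1 + (0.65×3.75 + 0.35×3) = 4.4875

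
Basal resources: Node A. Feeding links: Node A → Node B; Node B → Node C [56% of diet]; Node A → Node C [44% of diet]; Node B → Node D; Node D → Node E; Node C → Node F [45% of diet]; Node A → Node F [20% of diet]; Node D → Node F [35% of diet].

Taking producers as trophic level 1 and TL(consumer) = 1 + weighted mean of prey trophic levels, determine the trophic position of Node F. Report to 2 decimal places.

3.40

Node B: 1 + 1 = 2
Node C: 1 + (0.56×2 + 0.44×1) = 2.56
Node D: 1 + 2 = 3
Node E: 1 + 3 = 4
Node F: 1 + (0.45×2.56 + 0.2×1 + 0.35×3) = 3.402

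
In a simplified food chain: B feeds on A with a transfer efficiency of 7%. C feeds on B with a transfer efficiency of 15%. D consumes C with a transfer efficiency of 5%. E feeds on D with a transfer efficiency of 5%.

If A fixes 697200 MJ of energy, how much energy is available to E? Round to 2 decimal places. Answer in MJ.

B: 697200 × 0.07 = 48804 MJ
C: 48804 × 0.15 = 7320.6 MJ
D: 7320.6 × 0.05 = 366.03 MJ
E: 366.03 × 0.05 = 18.3015 MJ

18.30 MJ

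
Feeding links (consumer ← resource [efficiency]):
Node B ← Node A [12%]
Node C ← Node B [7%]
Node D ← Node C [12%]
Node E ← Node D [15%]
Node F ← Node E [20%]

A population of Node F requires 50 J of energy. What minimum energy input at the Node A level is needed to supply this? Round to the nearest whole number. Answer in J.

Cumulative transfer efficiency: 0.12 × 0.07 × 0.12 × 0.15 × 0.2 = 0.00003024
Node A energy = 50 / 0.00003024 = 1653439 J

1653439 J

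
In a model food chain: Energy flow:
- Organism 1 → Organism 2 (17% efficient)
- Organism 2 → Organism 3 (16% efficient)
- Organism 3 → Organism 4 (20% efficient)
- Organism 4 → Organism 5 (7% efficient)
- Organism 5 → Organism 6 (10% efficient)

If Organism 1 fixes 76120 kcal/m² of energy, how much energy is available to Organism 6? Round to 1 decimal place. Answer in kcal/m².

2.9 kcal/m²

Organism 2: 76120 × 0.17 = 12940.4 kcal/m²
Organism 3: 12940.4 × 0.16 = 2070.464 kcal/m²
Organism 4: 2070.464 × 0.2 = 414.0928 kcal/m²
Organism 5: 414.0928 × 0.07 = 28.986496 kcal/m²
Organism 6: 28.986496 × 0.1 = 2.8986496 kcal/m²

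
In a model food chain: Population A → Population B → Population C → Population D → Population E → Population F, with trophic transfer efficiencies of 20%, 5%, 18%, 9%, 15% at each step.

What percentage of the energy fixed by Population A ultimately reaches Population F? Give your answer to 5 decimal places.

0.00243%

Product of link efficiencies: 0.2 × 0.05 × 0.18 × 0.09 × 0.15 = 0.0000243
As a percentage: 0.0000243 × 100 = 0.00243%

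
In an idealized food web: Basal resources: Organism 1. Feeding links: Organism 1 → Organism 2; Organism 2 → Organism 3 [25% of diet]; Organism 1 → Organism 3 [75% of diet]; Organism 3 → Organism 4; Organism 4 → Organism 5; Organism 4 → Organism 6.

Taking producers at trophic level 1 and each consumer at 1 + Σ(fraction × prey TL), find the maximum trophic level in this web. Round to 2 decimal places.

4.25

Organism 2: 1 + 1 = 2
Organism 3: 1 + (0.25×2 + 0.75×1) = 2.25
Organism 4: 1 + 2.25 = 3.25
Organism 5: 1 + 3.25 = 4.25
Organism 6: 1 + 3.25 = 4.25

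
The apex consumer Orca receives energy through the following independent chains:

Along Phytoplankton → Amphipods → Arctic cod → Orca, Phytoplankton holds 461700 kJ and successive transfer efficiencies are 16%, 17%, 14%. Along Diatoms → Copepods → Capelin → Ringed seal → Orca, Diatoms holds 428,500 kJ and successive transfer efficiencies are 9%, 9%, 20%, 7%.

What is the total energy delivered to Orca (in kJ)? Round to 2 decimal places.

Via Phytoplankton: 461700 × 0.16 × 0.17 × 0.14 = 1758.1536 kJ
Via Diatoms: 428500 × 0.09 × 0.09 × 0.2 × 0.07 = 48.5919 kJ
Total at Orca: 1758.1536 + 48.5919 = 1806.7455 kJ

1806.75 kJ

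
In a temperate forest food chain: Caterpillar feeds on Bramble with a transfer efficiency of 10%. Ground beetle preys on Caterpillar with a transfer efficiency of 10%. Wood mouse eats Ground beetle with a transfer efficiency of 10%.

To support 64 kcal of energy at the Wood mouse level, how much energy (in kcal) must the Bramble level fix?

Cumulative transfer efficiency: 0.1 × 0.1 × 0.1 = 0.001
Bramble energy = 64 / 0.001 = 64000 kcal

64000 kcal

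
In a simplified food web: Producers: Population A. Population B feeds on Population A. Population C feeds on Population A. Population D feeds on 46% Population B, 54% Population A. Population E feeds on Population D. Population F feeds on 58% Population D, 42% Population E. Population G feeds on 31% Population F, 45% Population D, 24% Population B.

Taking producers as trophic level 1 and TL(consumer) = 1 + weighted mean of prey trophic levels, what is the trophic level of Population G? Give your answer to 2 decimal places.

Population B: 1 + 1 = 2
Population C: 1 + 1 = 2
Population D: 1 + (0.46×2 + 0.54×1) = 2.46
Population E: 1 + 2.46 = 3.46
Population F: 1 + (0.58×2.46 + 0.42×3.46) = 3.88
Population G: 1 + (0.31×3.88 + 0.45×2.46 + 0.24×2) = 3.7898

3.79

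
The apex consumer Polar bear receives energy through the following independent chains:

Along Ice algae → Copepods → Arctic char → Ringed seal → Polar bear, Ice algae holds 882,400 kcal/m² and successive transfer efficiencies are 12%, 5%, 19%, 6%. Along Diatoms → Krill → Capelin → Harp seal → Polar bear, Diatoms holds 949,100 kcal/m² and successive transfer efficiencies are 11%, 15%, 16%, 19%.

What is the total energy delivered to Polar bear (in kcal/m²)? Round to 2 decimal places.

Via Ice algae: 882400 × 0.12 × 0.05 × 0.19 × 0.06 = 60.35616 kcal/m²
Via Diatoms: 949100 × 0.11 × 0.15 × 0.16 × 0.19 = 476.06856 kcal/m²
Total at Polar bear: 60.35616 + 476.06856 = 536.42472 kcal/m²

536.42 kcal/m²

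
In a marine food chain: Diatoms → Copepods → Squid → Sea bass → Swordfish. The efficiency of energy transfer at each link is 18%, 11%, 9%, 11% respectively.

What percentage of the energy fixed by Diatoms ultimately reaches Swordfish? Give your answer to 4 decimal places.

0.0196%

Product of link efficiencies: 0.18 × 0.11 × 0.09 × 0.11 = 0.00019602
As a percentage: 0.00019602 × 100 = 0.0196%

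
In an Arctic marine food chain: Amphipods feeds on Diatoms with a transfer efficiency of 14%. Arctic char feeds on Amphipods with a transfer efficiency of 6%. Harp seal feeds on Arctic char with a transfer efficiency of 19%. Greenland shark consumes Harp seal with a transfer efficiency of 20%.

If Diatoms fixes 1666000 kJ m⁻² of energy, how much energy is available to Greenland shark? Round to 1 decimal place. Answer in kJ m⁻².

531.8 kJ m⁻²

Amphipods: 1666000 × 0.14 = 233240 kJ m⁻²
Arctic char: 233240 × 0.06 = 13994.4 kJ m⁻²
Harp seal: 13994.4 × 0.19 = 2658.936 kJ m⁻²
Greenland shark: 2658.936 × 0.2 = 531.7872 kJ m⁻²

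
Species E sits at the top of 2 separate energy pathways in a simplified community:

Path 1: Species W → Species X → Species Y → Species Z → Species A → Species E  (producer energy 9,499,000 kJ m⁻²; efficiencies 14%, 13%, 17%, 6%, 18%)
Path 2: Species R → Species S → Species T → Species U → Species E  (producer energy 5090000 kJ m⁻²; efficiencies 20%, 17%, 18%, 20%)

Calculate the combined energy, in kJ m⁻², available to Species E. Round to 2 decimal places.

Path 1: 9499000 × 0.14 × 0.13 × 0.17 × 0.06 × 0.18 = 317.4109848 kJ m⁻²
Path 2: 5090000 × 0.2 × 0.17 × 0.18 × 0.2 = 6230.16 kJ m⁻²
Total at Species E: 317.4109848 + 6230.16 = 6547.5709848 kJ m⁻²

6547.57 kJ m⁻²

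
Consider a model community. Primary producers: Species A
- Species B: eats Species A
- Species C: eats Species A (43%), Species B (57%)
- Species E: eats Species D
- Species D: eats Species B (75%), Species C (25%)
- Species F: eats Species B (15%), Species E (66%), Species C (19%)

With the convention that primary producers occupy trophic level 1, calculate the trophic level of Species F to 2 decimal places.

4.52

Species B: 1 + 1 = 2
Species C: 1 + (0.43×1 + 0.57×2) = 2.57
Species D: 1 + (0.75×2 + 0.25×2.57) = 3.1425
Species E: 1 + 3.1425 = 4.1425
Species F: 1 + (0.15×2 + 0.66×4.1425 + 0.19×2.57) = 4.52235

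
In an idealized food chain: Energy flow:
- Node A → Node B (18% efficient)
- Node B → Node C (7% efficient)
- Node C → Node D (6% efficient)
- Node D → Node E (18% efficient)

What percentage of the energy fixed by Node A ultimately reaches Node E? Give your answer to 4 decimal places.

0.0136%

Product of link efficiencies: 0.18 × 0.07 × 0.06 × 0.18 = 0.00013608
As a percentage: 0.00013608 × 100 = 0.0136%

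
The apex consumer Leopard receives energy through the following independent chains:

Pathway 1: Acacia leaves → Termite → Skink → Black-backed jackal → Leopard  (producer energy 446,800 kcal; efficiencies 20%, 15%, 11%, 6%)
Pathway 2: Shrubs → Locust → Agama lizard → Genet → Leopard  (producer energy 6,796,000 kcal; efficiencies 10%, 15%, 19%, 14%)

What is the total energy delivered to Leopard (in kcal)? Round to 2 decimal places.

Pathway 1: 446800 × 0.2 × 0.15 × 0.11 × 0.06 = 88.4664 kcal
Pathway 2: 6796000 × 0.1 × 0.15 × 0.19 × 0.14 = 2711.604 kcal
Total at Leopard: 88.4664 + 2711.604 = 2800.0704 kcal

2800.07 kcal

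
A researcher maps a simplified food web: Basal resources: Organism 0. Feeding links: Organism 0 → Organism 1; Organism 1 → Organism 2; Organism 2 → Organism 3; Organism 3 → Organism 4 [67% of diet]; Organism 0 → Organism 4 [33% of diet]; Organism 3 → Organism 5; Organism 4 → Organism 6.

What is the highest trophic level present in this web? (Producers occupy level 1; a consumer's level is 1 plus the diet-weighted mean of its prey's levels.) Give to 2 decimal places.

5.01

Organism 1: 1 + 1 = 2
Organism 2: 1 + 2 = 3
Organism 3: 1 + 3 = 4
Organism 4: 1 + (0.67×4 + 0.33×1) = 4.01
Organism 5: 1 + 4 = 5
Organism 6: 1 + 4.01 = 5.01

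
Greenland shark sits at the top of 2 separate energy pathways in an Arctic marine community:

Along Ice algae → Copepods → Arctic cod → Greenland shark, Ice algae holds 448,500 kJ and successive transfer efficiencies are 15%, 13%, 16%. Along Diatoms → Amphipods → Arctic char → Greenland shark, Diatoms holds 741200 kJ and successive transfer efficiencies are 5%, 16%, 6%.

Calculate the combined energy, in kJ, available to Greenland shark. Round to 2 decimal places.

Via Ice algae: 448500 × 0.15 × 0.13 × 0.16 = 1399.32 kJ
Via Diatoms: 741200 × 0.05 × 0.16 × 0.06 = 355.776 kJ
Total at Greenland shark: 1399.32 + 355.776 = 1755.096 kJ

1755.10 kJ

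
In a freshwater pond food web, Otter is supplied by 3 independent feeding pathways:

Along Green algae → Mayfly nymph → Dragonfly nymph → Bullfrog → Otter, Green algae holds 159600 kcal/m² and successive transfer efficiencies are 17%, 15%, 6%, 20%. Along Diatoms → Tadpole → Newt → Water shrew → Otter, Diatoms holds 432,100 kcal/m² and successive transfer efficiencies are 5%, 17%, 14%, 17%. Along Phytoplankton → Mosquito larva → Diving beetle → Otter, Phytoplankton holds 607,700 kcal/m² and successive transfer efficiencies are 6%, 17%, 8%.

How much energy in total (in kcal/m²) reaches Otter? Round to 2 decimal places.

Via Green algae: 159600 × 0.17 × 0.15 × 0.06 × 0.2 = 48.8376 kcal/m²
Via Diatoms: 432100 × 0.05 × 0.17 × 0.14 × 0.17 = 87.41383 kcal/m²
Via Phytoplankton: 607700 × 0.06 × 0.17 × 0.08 = 495.8832 kcal/m²
Total at Otter: 48.8376 + 87.41383 + 495.8832 = 632.13463 kcal/m²

632.13 kcal/m²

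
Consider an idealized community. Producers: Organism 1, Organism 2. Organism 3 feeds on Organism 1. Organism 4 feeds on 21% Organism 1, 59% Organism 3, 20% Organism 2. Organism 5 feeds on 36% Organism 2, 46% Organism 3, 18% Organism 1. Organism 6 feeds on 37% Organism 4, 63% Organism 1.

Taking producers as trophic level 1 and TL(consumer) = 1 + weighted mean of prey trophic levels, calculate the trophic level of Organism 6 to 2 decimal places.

Organism 3: 1 + 1 = 2
Organism 4: 1 + (0.21×1 + 0.59×2 + 0.2×1) = 2.59
Organism 5: 1 + (0.36×1 + 0.46×2 + 0.18×1) = 2.46
Organism 6: 1 + (0.37×2.59 + 0.63×1) = 2.5883

2.59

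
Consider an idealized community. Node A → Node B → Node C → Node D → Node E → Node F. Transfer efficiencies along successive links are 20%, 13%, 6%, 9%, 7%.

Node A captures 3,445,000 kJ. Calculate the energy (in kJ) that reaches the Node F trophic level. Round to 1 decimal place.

Node B: 3445000 × 0.2 = 689000 kJ
Node C: 689000 × 0.13 = 89570 kJ
Node D: 89570 × 0.06 = 5374.2 kJ
Node E: 5374.2 × 0.09 = 483.678 kJ
Node F: 483.678 × 0.07 = 33.85746 kJ

33.9 kJ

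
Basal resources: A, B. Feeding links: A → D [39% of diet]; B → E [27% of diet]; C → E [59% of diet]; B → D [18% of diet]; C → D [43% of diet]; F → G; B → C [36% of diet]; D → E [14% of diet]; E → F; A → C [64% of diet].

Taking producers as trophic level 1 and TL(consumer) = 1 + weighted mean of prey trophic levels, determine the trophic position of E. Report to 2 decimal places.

2.79

C: 1 + (0.36×1 + 0.64×1) = 2
D: 1 + (0.18×1 + 0.43×2 + 0.39×1) = 2.43
E: 1 + (0.59×2 + 0.27×1 + 0.14×2.43) = 2.7902
F: 1 + 2.7902 = 3.7902
G: 1 + 3.7902 = 4.7902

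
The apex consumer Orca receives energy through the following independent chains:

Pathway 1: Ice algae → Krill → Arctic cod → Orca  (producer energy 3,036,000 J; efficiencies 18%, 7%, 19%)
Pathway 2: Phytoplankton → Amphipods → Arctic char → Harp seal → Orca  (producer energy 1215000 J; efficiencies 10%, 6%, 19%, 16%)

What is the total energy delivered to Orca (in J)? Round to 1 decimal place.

7489.8 J

Pathway 1: 3036000 × 0.18 × 0.07 × 0.19 = 7268.184 J
Pathway 2: 1215000 × 0.1 × 0.06 × 0.19 × 0.16 = 221.616 J
Total at Orca: 7268.184 + 221.616 = 7489.8 J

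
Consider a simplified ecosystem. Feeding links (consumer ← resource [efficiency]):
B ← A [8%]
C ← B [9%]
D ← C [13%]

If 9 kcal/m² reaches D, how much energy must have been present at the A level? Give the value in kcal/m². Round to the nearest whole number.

9615 kcal/m²

Cumulative transfer efficiency: 0.08 × 0.09 × 0.13 = 0.000936
A energy = 9 / 0.000936 = 9615 kcal/m²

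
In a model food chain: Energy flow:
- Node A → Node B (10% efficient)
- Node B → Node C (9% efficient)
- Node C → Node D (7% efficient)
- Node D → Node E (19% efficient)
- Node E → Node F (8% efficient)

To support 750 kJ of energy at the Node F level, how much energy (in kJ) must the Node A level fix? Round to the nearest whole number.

Cumulative transfer efficiency: 0.1 × 0.09 × 0.07 × 0.19 × 0.08 = 0.000009576
Node A energy = 750 / 0.000009576 = 78320802 kJ

78320802 kJ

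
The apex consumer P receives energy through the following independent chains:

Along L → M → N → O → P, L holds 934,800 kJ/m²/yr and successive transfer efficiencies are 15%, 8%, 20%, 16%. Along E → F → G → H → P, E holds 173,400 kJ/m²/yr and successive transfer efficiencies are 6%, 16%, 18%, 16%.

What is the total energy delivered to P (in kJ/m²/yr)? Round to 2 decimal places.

406.90 kJ/m²/yr

Via L: 934800 × 0.15 × 0.08 × 0.2 × 0.16 = 358.9632 kJ/m²/yr
Via E: 173400 × 0.06 × 0.16 × 0.18 × 0.16 = 47.941632 kJ/m²/yr
Total at P: 358.9632 + 47.941632 = 406.904832 kJ/m²/yr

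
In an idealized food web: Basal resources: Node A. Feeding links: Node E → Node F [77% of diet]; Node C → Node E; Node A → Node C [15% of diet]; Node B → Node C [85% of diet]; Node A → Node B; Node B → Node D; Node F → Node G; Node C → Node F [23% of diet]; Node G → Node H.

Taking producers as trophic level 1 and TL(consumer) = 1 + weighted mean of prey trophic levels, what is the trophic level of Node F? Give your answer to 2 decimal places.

Node B: 1 + 1 = 2
Node C: 1 + (0.15×1 + 0.85×2) = 2.85
Node D: 1 + 2 = 3
Node E: 1 + 2.85 = 3.85
Node F: 1 + (0.77×3.85 + 0.23×2.85) = 4.62
Node G: 1 + 4.62 = 5.62
Node H: 1 + 5.62 = 6.62

4.62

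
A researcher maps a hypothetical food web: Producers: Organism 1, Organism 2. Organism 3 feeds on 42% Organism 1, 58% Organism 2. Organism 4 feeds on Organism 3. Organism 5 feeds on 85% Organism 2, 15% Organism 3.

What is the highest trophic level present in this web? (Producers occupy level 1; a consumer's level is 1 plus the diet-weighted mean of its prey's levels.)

3

Organism 3: 1 + (0.42×1 + 0.58×1) = 2
Organism 4: 1 + 2 = 3
Organism 5: 1 + (0.85×1 + 0.15×2) = 2.15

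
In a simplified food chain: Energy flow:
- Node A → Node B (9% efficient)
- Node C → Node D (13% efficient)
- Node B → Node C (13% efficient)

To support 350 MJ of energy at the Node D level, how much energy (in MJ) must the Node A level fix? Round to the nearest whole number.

Cumulative transfer efficiency: 0.09 × 0.13 × 0.13 = 0.001521
Node A energy = 350 / 0.001521 = 230112 MJ

230112 MJ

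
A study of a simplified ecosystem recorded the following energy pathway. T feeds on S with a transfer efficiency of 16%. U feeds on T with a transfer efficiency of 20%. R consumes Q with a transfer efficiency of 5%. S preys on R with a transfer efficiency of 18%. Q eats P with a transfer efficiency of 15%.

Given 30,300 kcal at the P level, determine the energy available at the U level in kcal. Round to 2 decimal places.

1.31 kcal

Q: 30300 × 0.15 = 4545 kcal
R: 4545 × 0.05 = 227.25 kcal
S: 227.25 × 0.18 = 40.905 kcal
T: 40.905 × 0.16 = 6.5448 kcal
U: 6.5448 × 0.2 = 1.30896 kcal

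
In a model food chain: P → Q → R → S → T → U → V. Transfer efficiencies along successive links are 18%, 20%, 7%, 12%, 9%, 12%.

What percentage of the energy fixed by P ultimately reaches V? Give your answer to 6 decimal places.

0.000327%

Product of link efficiencies: 0.18 × 0.2 × 0.07 × 0.12 × 0.09 × 0.12 = 0.00000326592
As a percentage: 0.00000326592 × 100 = 0.000327%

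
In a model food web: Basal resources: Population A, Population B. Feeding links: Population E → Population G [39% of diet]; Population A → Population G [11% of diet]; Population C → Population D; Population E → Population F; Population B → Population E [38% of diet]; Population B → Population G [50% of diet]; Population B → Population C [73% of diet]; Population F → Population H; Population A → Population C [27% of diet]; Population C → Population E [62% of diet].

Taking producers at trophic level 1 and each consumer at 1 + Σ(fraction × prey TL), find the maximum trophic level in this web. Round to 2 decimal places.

4.62

Population C: 1 + (0.73×1 + 0.27×1) = 2
Population D: 1 + 2 = 3
Population E: 1 + (0.62×2 + 0.38×1) = 2.62
Population F: 1 + 2.62 = 3.62
Population G: 1 + (0.11×1 + 0.5×1 + 0.39×2.62) = 2.6318
Population H: 1 + 3.62 = 4.62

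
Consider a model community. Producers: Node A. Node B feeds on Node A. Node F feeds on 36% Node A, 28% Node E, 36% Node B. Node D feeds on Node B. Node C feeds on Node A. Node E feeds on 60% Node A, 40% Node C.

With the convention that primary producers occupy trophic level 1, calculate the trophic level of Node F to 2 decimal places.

2.75

Node B: 1 + 1 = 2
Node C: 1 + 1 = 2
Node D: 1 + 2 = 3
Node E: 1 + (0.6×1 + 0.4×2) = 2.4
Node F: 1 + (0.36×1 + 0.28×2.4 + 0.36×2) = 2.752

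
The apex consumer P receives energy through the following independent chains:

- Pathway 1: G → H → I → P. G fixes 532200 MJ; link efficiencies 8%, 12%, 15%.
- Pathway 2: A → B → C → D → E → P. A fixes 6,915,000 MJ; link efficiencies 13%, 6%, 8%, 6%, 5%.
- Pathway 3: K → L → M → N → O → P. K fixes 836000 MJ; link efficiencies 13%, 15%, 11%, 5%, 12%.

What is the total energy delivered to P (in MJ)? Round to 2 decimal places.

790.07 MJ

Pathway 1: 532200 × 0.08 × 0.12 × 0.15 = 766.368 MJ
Pathway 2: 6915000 × 0.13 × 0.06 × 0.08 × 0.06 × 0.05 = 12.94488 MJ
Pathway 3: 836000 × 0.13 × 0.15 × 0.11 × 0.05 × 0.12 = 10.75932 MJ
Total at P: 766.368 + 12.94488 + 10.75932 = 790.0722 MJ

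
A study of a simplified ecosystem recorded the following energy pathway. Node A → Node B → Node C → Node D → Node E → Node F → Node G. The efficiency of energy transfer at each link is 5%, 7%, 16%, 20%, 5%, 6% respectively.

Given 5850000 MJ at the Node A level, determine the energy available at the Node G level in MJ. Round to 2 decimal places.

Node B: 5850000 × 0.05 = 292500 MJ
Node C: 292500 × 0.07 = 20475 MJ
Node D: 20475 × 0.16 = 3276 MJ
Node E: 3276 × 0.2 = 655.2 MJ
Node F: 655.2 × 0.05 = 32.76 MJ
Node G: 32.76 × 0.06 = 1.9656 MJ

1.97 MJ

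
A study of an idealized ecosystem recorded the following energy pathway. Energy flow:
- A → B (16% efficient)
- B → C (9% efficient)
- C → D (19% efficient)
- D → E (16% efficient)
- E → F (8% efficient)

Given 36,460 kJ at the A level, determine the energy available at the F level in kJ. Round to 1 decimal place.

1.3 kJ

B: 36460 × 0.16 = 5833.6 kJ
C: 5833.6 × 0.09 = 525.024 kJ
D: 525.024 × 0.19 = 99.75456 kJ
E: 99.75456 × 0.16 = 15.9607296 kJ
F: 15.9607296 × 0.08 = 1.276858368 kJ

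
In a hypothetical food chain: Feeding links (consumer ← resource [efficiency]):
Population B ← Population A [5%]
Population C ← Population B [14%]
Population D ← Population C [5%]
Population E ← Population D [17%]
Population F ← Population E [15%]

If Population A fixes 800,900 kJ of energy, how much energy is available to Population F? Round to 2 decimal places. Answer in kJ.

7.15 kJ

Population B: 800900 × 0.05 = 40045 kJ
Population C: 40045 × 0.14 = 5606.3 kJ
Population D: 5606.3 × 0.05 = 280.315 kJ
Population E: 280.315 × 0.17 = 47.65355 kJ
Population F: 47.65355 × 0.15 = 7.1480325 kJ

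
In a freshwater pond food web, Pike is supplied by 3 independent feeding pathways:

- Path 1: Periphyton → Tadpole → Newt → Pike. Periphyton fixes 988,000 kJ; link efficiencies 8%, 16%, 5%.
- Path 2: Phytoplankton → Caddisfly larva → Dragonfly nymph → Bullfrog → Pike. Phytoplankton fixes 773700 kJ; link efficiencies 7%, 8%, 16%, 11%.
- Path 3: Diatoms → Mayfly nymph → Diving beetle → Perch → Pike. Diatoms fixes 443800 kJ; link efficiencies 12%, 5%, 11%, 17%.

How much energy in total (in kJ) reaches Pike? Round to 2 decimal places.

758.37 kJ

Path 1: 988000 × 0.08 × 0.16 × 0.05 = 632.32 kJ
Path 2: 773700 × 0.07 × 0.08 × 0.16 × 0.11 = 76.255872 kJ
Path 3: 443800 × 0.12 × 0.05 × 0.11 × 0.17 = 49.79436 kJ
Total at Pike: 632.32 + 76.255872 + 49.79436 = 758.370232 kJ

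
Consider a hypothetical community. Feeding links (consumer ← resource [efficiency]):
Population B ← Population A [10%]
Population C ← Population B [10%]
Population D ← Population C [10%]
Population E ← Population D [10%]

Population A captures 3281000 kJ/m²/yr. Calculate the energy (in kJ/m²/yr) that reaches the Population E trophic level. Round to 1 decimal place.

328.1 kJ/m²/yr

Population B: 3281000 × 0.1 = 328100 kJ/m²/yr
Population C: 328100 × 0.1 = 32810 kJ/m²/yr
Population D: 32810 × 0.1 = 3281 kJ/m²/yr
Population E: 3281 × 0.1 = 328.1 kJ/m²/yr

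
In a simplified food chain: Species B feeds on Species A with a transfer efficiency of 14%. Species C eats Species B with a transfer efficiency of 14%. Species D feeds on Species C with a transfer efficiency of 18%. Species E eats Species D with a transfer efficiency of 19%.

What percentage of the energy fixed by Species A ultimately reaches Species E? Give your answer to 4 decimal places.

Product of link efficiencies: 0.14 × 0.14 × 0.18 × 0.19 = 0.00067032
As a percentage: 0.00067032 × 100 = 0.0670%

0.0670%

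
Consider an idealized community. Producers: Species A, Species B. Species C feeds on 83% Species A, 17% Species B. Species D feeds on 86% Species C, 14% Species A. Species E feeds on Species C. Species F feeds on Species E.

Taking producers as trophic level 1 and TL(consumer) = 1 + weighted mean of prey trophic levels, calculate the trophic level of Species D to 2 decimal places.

2.86

Species C: 1 + (0.83×1 + 0.17×1) = 2
Species D: 1 + (0.86×2 + 0.14×1) = 2.86
Species E: 1 + 2 = 3
Species F: 1 + 3 = 4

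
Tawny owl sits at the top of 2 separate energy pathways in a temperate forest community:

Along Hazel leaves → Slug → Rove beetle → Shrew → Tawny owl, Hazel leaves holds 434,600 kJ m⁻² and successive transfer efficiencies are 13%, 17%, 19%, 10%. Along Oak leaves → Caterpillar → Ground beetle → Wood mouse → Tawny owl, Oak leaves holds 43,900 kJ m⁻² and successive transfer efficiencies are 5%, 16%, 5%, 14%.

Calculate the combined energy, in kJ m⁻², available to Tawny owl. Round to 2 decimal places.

Via Hazel leaves: 434600 × 0.13 × 0.17 × 0.19 × 0.1 = 182.48854 kJ m⁻²
Via Oak leaves: 43900 × 0.05 × 0.16 × 0.05 × 0.14 = 2.4584 kJ m⁻²
Total at Tawny owl: 182.48854 + 2.4584 = 184.94694 kJ m⁻²

184.95 kJ m⁻²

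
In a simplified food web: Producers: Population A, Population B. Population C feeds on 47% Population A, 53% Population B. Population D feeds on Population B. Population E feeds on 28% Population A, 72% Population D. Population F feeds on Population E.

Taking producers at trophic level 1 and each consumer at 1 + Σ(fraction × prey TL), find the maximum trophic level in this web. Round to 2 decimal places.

3.72

Population C: 1 + (0.47×1 + 0.53×1) = 2
Population D: 1 + 1 = 2
Population E: 1 + (0.28×1 + 0.72×2) = 2.72
Population F: 1 + 2.72 = 3.72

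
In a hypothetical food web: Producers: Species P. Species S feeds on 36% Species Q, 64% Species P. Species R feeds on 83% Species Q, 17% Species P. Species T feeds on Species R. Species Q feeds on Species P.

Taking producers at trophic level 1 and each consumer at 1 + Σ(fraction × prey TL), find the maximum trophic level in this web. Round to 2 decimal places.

3.83

Species Q: 1 + 1 = 2
Species R: 1 + (0.83×2 + 0.17×1) = 2.83
Species S: 1 + (0.36×2 + 0.64×1) = 2.36
Species T: 1 + 2.83 = 3.83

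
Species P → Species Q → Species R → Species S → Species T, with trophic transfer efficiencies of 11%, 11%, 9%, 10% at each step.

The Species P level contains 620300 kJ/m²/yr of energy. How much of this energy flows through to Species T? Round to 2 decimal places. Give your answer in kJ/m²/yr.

Species Q: 620300 × 0.11 = 68233 kJ/m²/yr
Species R: 68233 × 0.11 = 7505.63 kJ/m²/yr
Species S: 7505.63 × 0.09 = 675.5067 kJ/m²/yr
Species T: 675.5067 × 0.1 = 67.55067 kJ/m²/yr

67.55 kJ/m²/yr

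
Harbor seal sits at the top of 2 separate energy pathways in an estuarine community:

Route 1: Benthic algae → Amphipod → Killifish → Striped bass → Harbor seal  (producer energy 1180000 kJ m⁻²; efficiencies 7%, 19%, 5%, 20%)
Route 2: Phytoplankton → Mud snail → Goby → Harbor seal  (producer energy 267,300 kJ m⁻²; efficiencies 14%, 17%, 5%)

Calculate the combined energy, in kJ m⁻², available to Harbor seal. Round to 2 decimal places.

475.03 kJ m⁻²

Route 1: 1180000 × 0.07 × 0.19 × 0.05 × 0.2 = 156.94 kJ m⁻²
Route 2: 267300 × 0.14 × 0.17 × 0.05 = 318.087 kJ m⁻²
Total at Harbor seal: 156.94 + 318.087 = 475.027 kJ m⁻²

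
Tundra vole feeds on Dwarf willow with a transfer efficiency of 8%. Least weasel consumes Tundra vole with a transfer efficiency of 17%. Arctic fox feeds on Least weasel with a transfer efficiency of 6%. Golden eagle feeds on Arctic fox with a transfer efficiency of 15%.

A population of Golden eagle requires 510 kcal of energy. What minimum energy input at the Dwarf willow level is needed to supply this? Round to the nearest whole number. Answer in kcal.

4166667 kcal

Cumulative transfer efficiency: 0.08 × 0.17 × 0.06 × 0.15 = 0.0001224
Dwarf willow energy = 510 / 0.0001224 = 4166667 kcal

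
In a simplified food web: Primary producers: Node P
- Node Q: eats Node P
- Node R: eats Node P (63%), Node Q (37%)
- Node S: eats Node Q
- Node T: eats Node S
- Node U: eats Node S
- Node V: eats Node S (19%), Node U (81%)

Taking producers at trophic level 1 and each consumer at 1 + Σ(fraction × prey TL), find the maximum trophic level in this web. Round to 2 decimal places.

Node Q: 1 + 1 = 2
Node R: 1 + (0.63×1 + 0.37×2) = 2.37
Node S: 1 + 2 = 3
Node T: 1 + 3 = 4
Node U: 1 + 3 = 4
Node V: 1 + (0.19×3 + 0.81×4) = 4.81

4.81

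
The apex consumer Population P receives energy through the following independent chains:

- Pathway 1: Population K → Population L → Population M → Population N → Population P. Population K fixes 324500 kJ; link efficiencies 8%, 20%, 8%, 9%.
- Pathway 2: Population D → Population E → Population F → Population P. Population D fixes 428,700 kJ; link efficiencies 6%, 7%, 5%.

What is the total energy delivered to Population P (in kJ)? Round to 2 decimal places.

Pathway 1: 324500 × 0.08 × 0.2 × 0.08 × 0.09 = 37.3824 kJ
Pathway 2: 428700 × 0.06 × 0.07 × 0.05 = 90.027 kJ
Total at Population P: 37.3824 + 90.027 = 127.4094 kJ

127.41 kJ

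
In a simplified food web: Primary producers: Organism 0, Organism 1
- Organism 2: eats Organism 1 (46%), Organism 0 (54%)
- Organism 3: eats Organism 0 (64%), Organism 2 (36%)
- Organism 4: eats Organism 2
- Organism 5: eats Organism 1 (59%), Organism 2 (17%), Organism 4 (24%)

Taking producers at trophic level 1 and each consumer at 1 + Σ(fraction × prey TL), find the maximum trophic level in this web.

Organism 2: 1 + (0.46×1 + 0.54×1) = 2
Organism 3: 1 + (0.64×1 + 0.36×2) = 2.36
Organism 4: 1 + 2 = 3
Organism 5: 1 + (0.59×1 + 0.17×2 + 0.24×3) = 2.65

3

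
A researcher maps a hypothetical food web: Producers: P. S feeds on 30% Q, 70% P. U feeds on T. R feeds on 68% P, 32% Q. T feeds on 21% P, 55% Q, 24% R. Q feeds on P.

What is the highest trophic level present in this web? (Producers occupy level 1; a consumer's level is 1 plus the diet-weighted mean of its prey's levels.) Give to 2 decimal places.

Q: 1 + 1 = 2
R: 1 + (0.68×1 + 0.32×2) = 2.32
S: 1 + (0.3×2 + 0.7×1) = 2.3
T: 1 + (0.21×1 + 0.55×2 + 0.24×2.32) = 2.8668
U: 1 + 2.8668 = 3.8668

3.87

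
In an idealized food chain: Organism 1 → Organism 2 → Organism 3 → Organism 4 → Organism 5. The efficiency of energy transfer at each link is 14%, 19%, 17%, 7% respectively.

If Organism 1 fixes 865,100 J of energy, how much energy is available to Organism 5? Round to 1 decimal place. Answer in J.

273.8 J

Organism 2: 865100 × 0.14 = 121114 J
Organism 3: 121114 × 0.19 = 23011.66 J
Organism 4: 23011.66 × 0.17 = 3911.9822 J
Organism 5: 3911.9822 × 0.07 = 273.838754 J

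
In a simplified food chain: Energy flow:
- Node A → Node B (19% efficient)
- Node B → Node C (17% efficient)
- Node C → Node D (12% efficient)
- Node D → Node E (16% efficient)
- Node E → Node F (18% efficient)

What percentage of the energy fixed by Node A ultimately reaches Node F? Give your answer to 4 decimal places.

Product of link efficiencies: 0.19 × 0.17 × 0.12 × 0.16 × 0.18 = 0.0001116288
As a percentage: 0.0001116288 × 100 = 0.0112%

0.0112%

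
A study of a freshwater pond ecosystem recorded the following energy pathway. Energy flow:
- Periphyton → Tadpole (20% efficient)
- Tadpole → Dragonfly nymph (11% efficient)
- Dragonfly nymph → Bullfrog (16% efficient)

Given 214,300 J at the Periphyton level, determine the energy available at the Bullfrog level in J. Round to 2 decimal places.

Tadpole: 214300 × 0.2 = 42860 J
Dragonfly nymph: 42860 × 0.11 = 4714.6 J
Bullfrog: 4714.6 × 0.16 = 754.336 J

754.34 J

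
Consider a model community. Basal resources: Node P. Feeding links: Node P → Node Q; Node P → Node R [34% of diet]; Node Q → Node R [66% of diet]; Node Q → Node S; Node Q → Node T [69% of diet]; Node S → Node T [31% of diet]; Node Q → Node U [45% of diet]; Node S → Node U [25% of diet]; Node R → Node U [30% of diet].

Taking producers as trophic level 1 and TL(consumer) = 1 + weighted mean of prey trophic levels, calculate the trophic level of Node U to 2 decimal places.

3.45

Node Q: 1 + 1 = 2
Node R: 1 + (0.34×1 + 0.66×2) = 2.66
Node S: 1 + 2 = 3
Node T: 1 + (0.69×2 + 0.31×3) = 3.31
Node U: 1 + (0.45×2 + 0.25×3 + 0.3×2.66) = 3.448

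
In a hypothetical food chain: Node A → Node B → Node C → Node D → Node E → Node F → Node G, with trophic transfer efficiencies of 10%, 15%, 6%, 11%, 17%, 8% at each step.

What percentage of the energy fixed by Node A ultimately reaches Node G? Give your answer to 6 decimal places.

Product of link efficiencies: 0.1 × 0.15 × 0.06 × 0.11 × 0.17 × 0.08 = 0.0000013464
As a percentage: 0.0000013464 × 100 = 0.000135%

0.000135%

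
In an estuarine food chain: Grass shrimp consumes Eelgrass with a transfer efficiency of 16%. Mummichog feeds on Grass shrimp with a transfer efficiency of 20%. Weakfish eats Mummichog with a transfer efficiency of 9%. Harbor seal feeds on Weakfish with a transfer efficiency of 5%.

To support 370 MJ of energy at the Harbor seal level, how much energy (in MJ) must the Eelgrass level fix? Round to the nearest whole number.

2569444 MJ

Cumulative transfer efficiency: 0.16 × 0.2 × 0.09 × 0.05 = 0.000144
Eelgrass energy = 370 / 0.000144 = 2569444 MJ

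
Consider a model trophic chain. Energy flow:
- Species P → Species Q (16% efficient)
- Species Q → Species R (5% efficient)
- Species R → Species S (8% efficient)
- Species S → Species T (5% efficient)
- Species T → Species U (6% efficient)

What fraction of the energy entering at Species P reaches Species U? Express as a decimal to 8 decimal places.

Product of link efficiencies: 0.16 × 0.05 × 0.08 × 0.05 × 0.06 = 0.00000192

0.00000192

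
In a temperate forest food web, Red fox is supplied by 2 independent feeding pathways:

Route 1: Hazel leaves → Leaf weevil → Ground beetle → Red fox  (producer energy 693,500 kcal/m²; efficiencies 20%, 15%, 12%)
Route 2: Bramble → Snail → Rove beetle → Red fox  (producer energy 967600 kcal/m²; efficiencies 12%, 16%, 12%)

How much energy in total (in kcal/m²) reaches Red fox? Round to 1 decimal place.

4726.0 kcal/m²

Route 1: 693500 × 0.2 × 0.15 × 0.12 = 2496.6 kcal/m²
Route 2: 967600 × 0.12 × 0.16 × 0.12 = 2229.3504 kcal/m²
Total at Red fox: 2496.6 + 2229.3504 = 4725.9504 kcal/m²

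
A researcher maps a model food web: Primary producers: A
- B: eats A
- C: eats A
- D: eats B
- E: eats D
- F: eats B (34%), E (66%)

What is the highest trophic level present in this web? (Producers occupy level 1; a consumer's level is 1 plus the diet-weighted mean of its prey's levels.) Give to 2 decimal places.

4.32

B: 1 + 1 = 2
C: 1 + 1 = 2
D: 1 + 2 = 3
E: 1 + 3 = 4
F: 1 + (0.34×2 + 0.66×4) = 4.32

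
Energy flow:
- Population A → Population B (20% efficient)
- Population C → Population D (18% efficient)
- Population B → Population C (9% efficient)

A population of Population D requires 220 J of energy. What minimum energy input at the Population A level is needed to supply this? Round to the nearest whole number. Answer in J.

Cumulative transfer efficiency: 0.2 × 0.09 × 0.18 = 0.00324
Population A energy = 220 / 0.00324 = 67901 J

67901 J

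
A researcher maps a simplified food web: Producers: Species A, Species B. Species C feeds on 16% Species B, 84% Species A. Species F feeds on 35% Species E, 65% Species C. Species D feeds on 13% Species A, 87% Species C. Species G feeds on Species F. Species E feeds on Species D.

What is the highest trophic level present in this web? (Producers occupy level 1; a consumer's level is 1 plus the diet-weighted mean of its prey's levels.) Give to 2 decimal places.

4.65

Species C: 1 + (0.16×1 + 0.84×1) = 2
Species D: 1 + (0.13×1 + 0.87×2) = 2.87
Species E: 1 + 2.87 = 3.87
Species F: 1 + (0.35×3.87 + 0.65×2) = 3.6545
Species G: 1 + 3.6545 = 4.6545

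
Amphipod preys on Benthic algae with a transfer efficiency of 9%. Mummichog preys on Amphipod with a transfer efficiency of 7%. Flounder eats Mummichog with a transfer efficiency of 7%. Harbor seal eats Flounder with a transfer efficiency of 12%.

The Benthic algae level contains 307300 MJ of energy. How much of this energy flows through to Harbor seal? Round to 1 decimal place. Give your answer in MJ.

16.3 MJ

Amphipod: 307300 × 0.09 = 27657 MJ
Mummichog: 27657 × 0.07 = 1935.99 MJ
Flounder: 1935.99 × 0.07 = 135.5193 MJ
Harbor seal: 135.5193 × 0.12 = 16.262316 MJ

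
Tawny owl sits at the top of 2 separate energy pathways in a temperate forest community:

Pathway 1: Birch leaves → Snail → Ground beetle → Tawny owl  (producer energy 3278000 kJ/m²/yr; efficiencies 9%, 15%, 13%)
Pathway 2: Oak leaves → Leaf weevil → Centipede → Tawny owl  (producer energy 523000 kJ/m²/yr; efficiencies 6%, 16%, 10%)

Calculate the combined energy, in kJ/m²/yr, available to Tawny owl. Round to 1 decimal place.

6255.0 kJ/m²/yr

Pathway 1: 3278000 × 0.09 × 0.15 × 0.13 = 5752.89 kJ/m²/yr
Pathway 2: 523000 × 0.06 × 0.16 × 0.1 = 502.08 kJ/m²/yr
Total at Tawny owl: 5752.89 + 502.08 = 6254.97 kJ/m²/yr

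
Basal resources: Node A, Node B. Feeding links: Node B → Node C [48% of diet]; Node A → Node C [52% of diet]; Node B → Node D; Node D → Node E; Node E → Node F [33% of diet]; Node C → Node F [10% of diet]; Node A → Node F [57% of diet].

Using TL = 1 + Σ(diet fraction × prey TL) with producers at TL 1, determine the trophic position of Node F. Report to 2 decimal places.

Node C: 1 + (0.48×1 + 0.52×1) = 2
Node D: 1 + 1 = 2
Node E: 1 + 2 = 3
Node F: 1 + (0.33×3 + 0.1×2 + 0.57×1) = 2.76

2.76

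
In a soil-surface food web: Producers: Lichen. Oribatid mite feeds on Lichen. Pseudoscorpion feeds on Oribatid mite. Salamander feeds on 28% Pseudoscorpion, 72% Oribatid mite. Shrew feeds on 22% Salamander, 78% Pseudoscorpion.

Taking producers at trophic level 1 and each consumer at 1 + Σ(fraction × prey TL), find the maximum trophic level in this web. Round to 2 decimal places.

4.06

Oribatid mite: 1 + 1 = 2
Pseudoscorpion: 1 + 2 = 3
Salamander: 1 + (0.28×3 + 0.72×2) = 3.28
Shrew: 1 + (0.22×3.28 + 0.78×3) = 4.0616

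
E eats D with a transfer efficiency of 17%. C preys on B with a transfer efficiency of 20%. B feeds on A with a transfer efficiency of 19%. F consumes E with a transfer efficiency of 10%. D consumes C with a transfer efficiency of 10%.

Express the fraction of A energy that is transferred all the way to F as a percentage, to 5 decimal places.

Product of link efficiencies: 0.19 × 0.2 × 0.1 × 0.17 × 0.1 = 0.0000646
As a percentage: 0.0000646 × 100 = 0.00646%

0.00646%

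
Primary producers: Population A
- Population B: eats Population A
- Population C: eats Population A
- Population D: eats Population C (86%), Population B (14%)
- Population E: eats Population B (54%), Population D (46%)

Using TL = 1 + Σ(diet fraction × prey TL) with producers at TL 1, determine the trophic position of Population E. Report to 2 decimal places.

Population B: 1 + 1 = 2
Population C: 1 + 1 = 2
Population D: 1 + (0.86×2 + 0.14×2) = 3
Population E: 1 + (0.54×2 + 0.46×3) = 3.46

3.46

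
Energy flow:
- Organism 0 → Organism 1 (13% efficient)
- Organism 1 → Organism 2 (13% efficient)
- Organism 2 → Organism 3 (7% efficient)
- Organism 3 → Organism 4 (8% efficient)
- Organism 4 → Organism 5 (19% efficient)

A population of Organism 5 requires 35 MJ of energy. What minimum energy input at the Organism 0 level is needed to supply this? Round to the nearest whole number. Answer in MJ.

Cumulative transfer efficiency: 0.13 × 0.13 × 0.07 × 0.08 × 0.19 = 0.0000179816
Organism 0 energy = 35 / 0.0000179816 = 1946434 MJ

1946434 MJ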